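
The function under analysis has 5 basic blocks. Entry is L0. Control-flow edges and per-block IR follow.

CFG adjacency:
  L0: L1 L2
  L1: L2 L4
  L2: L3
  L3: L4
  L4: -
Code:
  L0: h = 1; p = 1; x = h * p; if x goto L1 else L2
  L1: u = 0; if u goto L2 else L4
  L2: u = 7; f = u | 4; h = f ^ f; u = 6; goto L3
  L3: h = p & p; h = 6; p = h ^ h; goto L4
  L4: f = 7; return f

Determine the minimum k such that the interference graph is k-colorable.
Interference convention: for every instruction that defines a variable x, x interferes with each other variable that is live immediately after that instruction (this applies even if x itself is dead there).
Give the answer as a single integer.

Block summaries:
  L0 def {h,p,x} use ∅
  L1 def {u} use ∅
  L2 def {f,h,u} use ∅
  L3 def {h,p} use {p}
  L4 def {f} use ∅

Liveness:
  live L0: ∅→{p}
  live L1: {p}→{p}
  live L2: {p}→{p}
  live L3: {p}→∅
  live L4: ∅→∅

Conflict graph:
  f: {p}
  h: {p}
  p: {f,h,u,x}
  u: {p}
  x: {p}

Registers:
  lower bound: {f,p} mutually conflict ⇒ χ ≥ 2
  2-colouring: R0={p}  R1={f,h,u,x}
  χ = 2

Answer: 2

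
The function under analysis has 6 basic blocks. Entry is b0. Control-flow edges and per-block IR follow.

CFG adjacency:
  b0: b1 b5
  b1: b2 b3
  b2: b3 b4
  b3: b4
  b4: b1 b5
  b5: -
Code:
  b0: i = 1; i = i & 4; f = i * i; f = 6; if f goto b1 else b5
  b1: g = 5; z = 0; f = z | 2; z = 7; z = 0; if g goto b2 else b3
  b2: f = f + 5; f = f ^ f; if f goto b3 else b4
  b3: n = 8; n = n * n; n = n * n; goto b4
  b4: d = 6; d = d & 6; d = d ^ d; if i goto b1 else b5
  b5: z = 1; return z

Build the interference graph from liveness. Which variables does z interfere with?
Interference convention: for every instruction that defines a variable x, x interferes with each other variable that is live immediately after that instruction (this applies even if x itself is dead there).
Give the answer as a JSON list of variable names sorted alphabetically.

Block summaries:
  b0: def={f,i} ue=∅
  b1: def={f,g,z} ue=∅
  b2: def={f} ue={f}
  b3: def={n} ue=∅
  b4: def={d} ue={i}
  b5: def={z} ue=∅

Backward fixpoint:
  b0: in=∅ out={i}
  b1: in={i} out={f,i}
  b2: in={f,i} out={i}
  b3: in={i} out={i}
  b4: in={i} out={i}
  b5: in=∅ out=∅

Conflict graph:
  d: {i}
  f: {g,i,z}
  g: {f,i,z}
  i: {d,f,g,n,z}
  n: {i}
  z: {f,g,i}

N(z) = ["f", "g", "i"]

Answer: ["f", "g", "i"]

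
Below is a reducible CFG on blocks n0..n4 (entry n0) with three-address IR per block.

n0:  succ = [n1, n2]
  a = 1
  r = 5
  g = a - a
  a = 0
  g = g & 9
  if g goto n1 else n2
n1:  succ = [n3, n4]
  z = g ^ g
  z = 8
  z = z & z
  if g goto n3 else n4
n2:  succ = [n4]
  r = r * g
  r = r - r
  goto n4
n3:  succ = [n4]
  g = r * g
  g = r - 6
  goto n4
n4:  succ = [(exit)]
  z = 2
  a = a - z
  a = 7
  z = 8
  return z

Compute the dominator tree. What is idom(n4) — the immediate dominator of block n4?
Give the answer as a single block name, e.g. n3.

Answer: n0

Working:
idom tree: n1←n0 n2←n0 n3←n1 n4←n0
Dom at joins:
  n4: preds {n1,n2,n3}: {n0,n1} ∩ {n0,n2} ∩ {n0,n1,n3} = {n0}; idom=n0

idom(n4) = n0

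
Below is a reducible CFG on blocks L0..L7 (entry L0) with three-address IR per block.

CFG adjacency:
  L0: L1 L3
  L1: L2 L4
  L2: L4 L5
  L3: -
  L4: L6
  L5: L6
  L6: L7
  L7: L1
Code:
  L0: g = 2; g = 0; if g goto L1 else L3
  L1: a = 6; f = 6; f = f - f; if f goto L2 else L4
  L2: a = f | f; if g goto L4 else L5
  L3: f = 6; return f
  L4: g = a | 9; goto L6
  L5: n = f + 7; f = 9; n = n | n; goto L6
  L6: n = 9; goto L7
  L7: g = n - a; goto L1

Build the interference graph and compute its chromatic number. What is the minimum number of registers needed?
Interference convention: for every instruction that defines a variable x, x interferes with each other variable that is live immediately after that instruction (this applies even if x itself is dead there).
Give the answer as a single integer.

Block summaries:
  L0: def={g} ue=∅
  L1: def={a,f} ue=∅
  L2: def={a} ue={f,g}
  L3: def={f} ue=∅
  L4: def={g} ue={a}
  L5: def={f,n} ue={f}
  L6: def={n} ue=∅
  L7: def={g} ue={a,n}

Backward fixpoint:
  live L0: ∅→{g}
  live L1: {g}→{a,f,g}
  live L2: {f,g}→{a,f}
  live L3: ∅→∅
  live L4: {a}→{a}
  live L5: {a,f}→{a}
  live L6: {a}→{a,n}
  live L7: {a,n}→{g}

Interfere edges:
  a↔{f,g,n}
  f↔{a,g,n}
  g↔{a,f}
  n↔{a,f}

Colouring:
  clique {a,f,g} ⇒ need ≥ 3
  assign a→c0 f→c1 g→c2 n→c2 — no edge inside a register ⇒ χ ≤ 3
  χ = 3

Answer: 3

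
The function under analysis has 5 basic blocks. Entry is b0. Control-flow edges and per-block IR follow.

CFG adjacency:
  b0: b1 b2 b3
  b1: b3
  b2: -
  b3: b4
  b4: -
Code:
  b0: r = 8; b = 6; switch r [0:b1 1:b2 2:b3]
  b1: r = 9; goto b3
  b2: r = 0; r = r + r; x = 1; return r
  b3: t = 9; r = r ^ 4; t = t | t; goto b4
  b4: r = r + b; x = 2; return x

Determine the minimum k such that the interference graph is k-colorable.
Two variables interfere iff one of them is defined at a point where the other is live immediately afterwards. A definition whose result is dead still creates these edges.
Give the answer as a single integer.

def/use:
  b0: def={b,r} ue=∅
  b1: def={r} ue=∅
  b2: def={r,x} ue=∅
  b3: def={r,t} ue={r}
  b4: def={r,x} ue={b,r}

Live sets:
  live b0: ∅→{b,r}
  live b1: {b}→{b,r}
  live b2: ∅→∅
  live b3: {b,r}→{b,r}
  live b4: {b,r}→∅

Interference:
  b — {r,t}
  r — {b,t,x}
  t — {b,r}
  x — {r}

Colouring:
  clique {b,r,t} ⇒ need ≥ 3
  3-colouring: r0={r}  r1={b,x}  r2={t}
  χ = 3

Answer: 3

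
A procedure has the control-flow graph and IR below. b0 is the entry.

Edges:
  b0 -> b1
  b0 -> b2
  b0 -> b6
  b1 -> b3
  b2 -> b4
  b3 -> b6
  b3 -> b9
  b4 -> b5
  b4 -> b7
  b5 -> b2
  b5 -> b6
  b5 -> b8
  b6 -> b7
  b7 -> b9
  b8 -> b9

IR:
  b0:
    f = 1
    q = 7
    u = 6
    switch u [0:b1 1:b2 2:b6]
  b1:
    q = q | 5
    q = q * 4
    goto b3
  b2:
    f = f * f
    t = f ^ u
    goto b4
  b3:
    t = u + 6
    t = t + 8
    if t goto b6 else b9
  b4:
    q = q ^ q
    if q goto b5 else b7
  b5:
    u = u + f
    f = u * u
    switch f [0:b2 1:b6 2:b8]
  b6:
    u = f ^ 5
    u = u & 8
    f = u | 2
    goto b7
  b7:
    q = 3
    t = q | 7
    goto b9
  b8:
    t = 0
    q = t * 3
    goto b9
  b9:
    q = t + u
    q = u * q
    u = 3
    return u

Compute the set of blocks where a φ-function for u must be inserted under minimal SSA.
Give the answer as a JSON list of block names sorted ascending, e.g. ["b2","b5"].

Answer: ["b2", "b6", "b7", "b9"]

Working:
idom tree: b1←b0 b2←b0 b3←b1 b4←b2 b5←b4 b6←b0 b7←b0 b8←b5 b9←b0
Dom∩ at merges:
  b2: preds {b0,b5}: {b0} ∩ {b0,b2,b4,b5} = {b0}; idom=b0
  b6: preds {b0,b3,b5}: {b0} ∩ {b0,b1,b3} ∩ {b0,b2,b4,b5} = {b0}; idom=b0
  b7: preds {b4,b6}: {b0,b2,b4} ∩ {b0,b6} = {b0}; idom=b0
  b9: preds {b3,b7,b8}: {b0,b1,b3} ∩ {b0,b7} ∩ {b0,b2,b4,b5,b8} = {b0}; idom=b0

DF walk-up:
  join b2 pred b0: · stop@b0
  join b2 pred b5: b5→b4→b2 stop@b0
  join b6 pred b0: · stop@b0
  join b6 pred b3: b3→b1 stop@b0
  join b6 pred b5: b5→b4→b2 stop@b0
  join b7 pred b4: b4→b2 stop@b0
  join b7 pred b6: b6 stop@b0
  join b9 pred b3: b3→b1 stop@b0
  join b9 pred b7: b7 stop@b0
  join b9 pred b8: b8→b5→b4→b2 stop@b0
  b0: DF=∅
  b1: DF={b6,b9}
  b2: DF={b2,b6,b7,b9}
  b3: DF={b6,b9}
  b4: DF={b2,b6,b7,b9}
  b5: DF={b2,b6,b9}
  b6: DF={b7}
  b7: DF={b9}
  b8: DF={b9}
  b9: DF=∅

φ for u: defs {b0,b5,b6,b9}
  DF⁺ = {b2,b6,b7,b9}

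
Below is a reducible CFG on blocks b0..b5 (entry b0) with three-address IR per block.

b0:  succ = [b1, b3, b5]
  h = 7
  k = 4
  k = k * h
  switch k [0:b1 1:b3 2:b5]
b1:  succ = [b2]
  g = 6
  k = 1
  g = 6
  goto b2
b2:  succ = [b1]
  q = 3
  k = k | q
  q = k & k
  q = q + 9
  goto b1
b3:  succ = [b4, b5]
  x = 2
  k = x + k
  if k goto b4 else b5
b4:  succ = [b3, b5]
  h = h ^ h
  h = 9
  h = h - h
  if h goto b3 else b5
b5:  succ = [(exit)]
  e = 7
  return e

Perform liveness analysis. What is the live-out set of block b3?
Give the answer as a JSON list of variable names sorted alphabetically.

Answer: ["h", "k"]

Analysis:
Block summaries:
  b0: {h,k} / ∅
  b1: {g,k} / ∅
  b2: {k,q} / {k}
  b3: {k,x} / {k}
  b4: {h} / {h}
  b5: {e} / ∅

Live sets:
  live b0: ∅→{h,k}
  live b1: ∅→{k}
  live b2: {k}→∅
  live b3: {h,k}→{h,k}
  live b4: {h,k}→{h,k}
  live b5: ∅→∅

live-out(b3) = ["h", "k"]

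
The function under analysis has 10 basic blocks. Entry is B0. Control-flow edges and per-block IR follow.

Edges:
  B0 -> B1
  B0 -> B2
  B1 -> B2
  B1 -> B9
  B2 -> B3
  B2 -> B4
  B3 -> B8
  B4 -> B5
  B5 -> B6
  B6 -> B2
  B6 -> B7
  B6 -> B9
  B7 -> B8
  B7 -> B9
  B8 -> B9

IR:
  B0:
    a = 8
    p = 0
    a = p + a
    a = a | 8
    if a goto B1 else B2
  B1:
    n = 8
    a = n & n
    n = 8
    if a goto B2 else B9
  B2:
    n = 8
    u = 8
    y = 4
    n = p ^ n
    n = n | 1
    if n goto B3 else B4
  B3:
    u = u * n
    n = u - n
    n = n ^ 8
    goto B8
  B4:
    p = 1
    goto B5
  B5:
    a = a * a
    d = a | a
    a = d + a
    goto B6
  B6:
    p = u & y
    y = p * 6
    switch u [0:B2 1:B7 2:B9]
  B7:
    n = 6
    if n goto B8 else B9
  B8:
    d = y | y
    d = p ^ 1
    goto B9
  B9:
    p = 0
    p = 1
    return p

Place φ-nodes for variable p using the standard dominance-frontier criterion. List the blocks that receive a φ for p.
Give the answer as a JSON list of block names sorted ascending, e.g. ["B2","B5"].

idom tree: B1←B0 B2←B0 B3←B2 B4←B2 B5←B4 B6←B5 B7←B6 B8←B2 B9←B0
Dom∩ at merges:
  B2: preds {B0,B1,B6}: {B0} ∩ {B0,B1} ∩ {B0,B2,B4,B5,B6} = {B0}; idom=B0
  B8: preds {B3,B7}: {B0,B2,B3} ∩ {B0,B2,B4,B5,B6,B7} = {B0,B2}; idom=B2
  B9: preds {B1,B6,B7,B8}: {B0,B1} ∩ {B0,B2,B4,B5,B6} ∩ {B0,B2,B4,B5,B6,B7} ∩ {B0,B2,B8} = {B0}; idom=B0

DF derivation:
  join B2 pred B0: · stop@B0
  join B2 pred B1: B1 stop@B0
  join B2 pred B6: B6→B5→B4→B2 stop@B0
  join B8 pred B3: B3 stop@B2
  join B8 pred B7: B7→B6→B5→B4 stop@B2
  join B9 pred B1: B1 stop@B0
  join B9 pred B6: B6→B5→B4→B2 stop@B0
  join B9 pred B7: B7→B6→B5→B4→B2 stop@B0
  join B9 pred B8: B8→B2 stop@B0
  DF(B0)=∅
  DF(B1)={B2,B9}
  DF(B2)={B2,B9}
  DF(B3)={B8}
  DF(B4)={B2,B8,B9}
  DF(B5)={B2,B8,B9}
  DF(B6)={B2,B8,B9}
  DF(B7)={B8,B9}
  DF(B8)={B9}
  DF(B9)=∅

φ for p: defs {B0,B4,B6,B9}
  DF⁺ = {B2,B8,B9}

Answer: ["B2", "B8", "B9"]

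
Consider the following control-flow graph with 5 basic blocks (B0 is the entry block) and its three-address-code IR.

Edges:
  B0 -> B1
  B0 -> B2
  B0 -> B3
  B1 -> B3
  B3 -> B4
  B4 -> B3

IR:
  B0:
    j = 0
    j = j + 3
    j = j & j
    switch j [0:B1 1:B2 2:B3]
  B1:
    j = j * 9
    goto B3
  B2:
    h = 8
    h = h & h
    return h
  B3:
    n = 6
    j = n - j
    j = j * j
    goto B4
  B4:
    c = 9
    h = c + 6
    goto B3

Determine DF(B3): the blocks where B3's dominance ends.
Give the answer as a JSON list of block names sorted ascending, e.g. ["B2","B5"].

idom tree: B1←B0 B2←B0 B3←B0 B4←B3
Dom at joins:
  B3: preds {B0,B1,B4}: {B0} ∩ {B0,B1} ∩ {B0,B3,B4} = {B0}; idom=B0

DF walk-up:
  join B3 pred B0: · stop@B0
  join B3 pred B1: B1 stop@B0
  join B3 pred B4: B4→B3 stop@B0
  B0: DF=∅
  B1: DF={B3}
  B2: DF=∅
  B3: DF={B3}
  B4: DF={B3}

DF(B3) = ["B3"]

Answer: ["B3"]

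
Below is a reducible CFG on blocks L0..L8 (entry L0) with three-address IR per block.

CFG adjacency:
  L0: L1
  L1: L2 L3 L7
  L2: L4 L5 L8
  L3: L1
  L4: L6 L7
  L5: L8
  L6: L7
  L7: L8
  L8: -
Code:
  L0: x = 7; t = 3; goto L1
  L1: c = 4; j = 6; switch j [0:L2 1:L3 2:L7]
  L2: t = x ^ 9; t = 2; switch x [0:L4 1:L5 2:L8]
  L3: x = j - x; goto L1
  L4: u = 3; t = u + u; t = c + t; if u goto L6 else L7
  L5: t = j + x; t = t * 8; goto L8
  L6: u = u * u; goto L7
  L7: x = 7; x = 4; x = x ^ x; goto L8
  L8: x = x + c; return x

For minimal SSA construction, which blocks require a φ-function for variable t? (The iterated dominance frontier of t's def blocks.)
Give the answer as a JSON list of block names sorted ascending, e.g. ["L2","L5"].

idom tree: L1←L0 L2←L1 L3←L1 L4←L2 L5←L2 L6←L4 L7←L1 L8←L1
Join-block Dom:
  L1: preds {L0,L3}: {L0} ∩ {L0,L1,L3} = {L0}; idom=L0
  L7: preds {L1,L4,L6}: {L0,L1} ∩ {L0,L1,L2,L4} ∩ {L0,L1,L2,L4,L6} = {L0,L1}; idom=L1
  L8: preds {L2,L5,L7}: {L0,L1,L2} ∩ {L0,L1,L2,L5} ∩ {L0,L1,L7} = {L0,L1}; idom=L1

DF walk-up:
  join L1 pred L0: · stop@L0
  join L1 pred L3: L3→L1 stop@L0
  join L7 pred L1: · stop@L1
  join L7 pred L4: L4→L2 stop@L1
  join L7 pred L6: L6→L4→L2 stop@L1
  join L8 pred L2: L2 stop@L1
  join L8 pred L5: L5→L2 stop@L1
  join L8 pred L7: L7 stop@L1
  L0: DF=∅
  L1: DF={L1}
  L2: DF={L7,L8}
  L3: DF={L1}
  L4: DF={L7}
  L5: DF={L8}
  L6: DF={L7}
  L7: DF={L8}
  L8: DF=∅

φ for t: defs {L0,L2,L4,L5}
  DF⁺ = {L7,L8}

Answer: ["L7", "L8"]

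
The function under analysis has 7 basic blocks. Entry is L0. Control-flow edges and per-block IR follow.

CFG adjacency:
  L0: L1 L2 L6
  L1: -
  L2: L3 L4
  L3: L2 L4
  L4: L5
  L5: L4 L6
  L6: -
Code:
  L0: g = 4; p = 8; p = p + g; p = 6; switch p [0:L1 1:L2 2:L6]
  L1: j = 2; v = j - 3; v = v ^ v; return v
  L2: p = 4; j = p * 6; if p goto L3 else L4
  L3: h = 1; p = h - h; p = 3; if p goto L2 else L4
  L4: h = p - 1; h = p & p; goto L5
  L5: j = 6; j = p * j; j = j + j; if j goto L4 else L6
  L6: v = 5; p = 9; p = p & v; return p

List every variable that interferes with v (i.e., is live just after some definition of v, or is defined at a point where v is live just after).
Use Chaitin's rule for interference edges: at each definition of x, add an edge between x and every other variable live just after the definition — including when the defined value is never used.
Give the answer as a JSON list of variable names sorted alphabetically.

def/use:
  L0 def {g,p} use ∅
  L1 def {j,v} use ∅
  L2 def {j,p} use ∅
  L3 def {h,p} use ∅
  L4 def {h} use {p}
  L5 def {j} use {p}
  L6 def {p,v} use ∅

Liveness:
  L0: in=∅ out=∅
  L1: in=∅ out=∅
  L2: in=∅ out={p}
  L3: in=∅ out={p}
  L4: in={p} out={p}
  L5: in={p} out={p}
  L6: in=∅ out=∅

Interference:
  g — {p}
  h — {p}
  j — {p}
  p — {g,h,j,v}
  v — {p}

N(v) = ["p"]

Answer: ["p"]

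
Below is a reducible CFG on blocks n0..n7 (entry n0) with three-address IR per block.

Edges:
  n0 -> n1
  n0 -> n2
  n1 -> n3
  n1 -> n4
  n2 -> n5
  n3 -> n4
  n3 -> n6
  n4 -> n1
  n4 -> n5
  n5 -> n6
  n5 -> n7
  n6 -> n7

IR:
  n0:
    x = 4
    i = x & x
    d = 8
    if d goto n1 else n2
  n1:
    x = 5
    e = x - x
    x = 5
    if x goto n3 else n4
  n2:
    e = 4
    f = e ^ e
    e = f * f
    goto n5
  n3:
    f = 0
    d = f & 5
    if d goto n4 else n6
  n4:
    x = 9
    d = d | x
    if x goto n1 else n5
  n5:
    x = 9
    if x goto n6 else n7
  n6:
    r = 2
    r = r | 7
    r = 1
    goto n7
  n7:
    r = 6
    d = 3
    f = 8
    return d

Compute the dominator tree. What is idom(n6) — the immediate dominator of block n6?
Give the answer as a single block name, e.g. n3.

Answer: n0

Working:
idom tree: n1←n0 n2←n0 n3←n1 n4←n1 n5←n0 n6←n0 n7←n0
Join-block Dom:
  n1: preds {n0,n4}: {n0} ∩ {n0,n1,n4} = {n0}; idom=n0
  n4: preds {n1,n3}: {n0,n1} ∩ {n0,n1,n3} = {n0,n1}; idom=n1
  n5: preds {n2,n4}: {n0,n2} ∩ {n0,n1,n4} = {n0}; idom=n0
  n6: preds {n3,n5}: {n0,n1,n3} ∩ {n0,n5} = {n0}; idom=n0
  n7: preds {n5,n6}: {n0,n5} ∩ {n0,n6} = {n0}; idom=n0

idom(n6) = n0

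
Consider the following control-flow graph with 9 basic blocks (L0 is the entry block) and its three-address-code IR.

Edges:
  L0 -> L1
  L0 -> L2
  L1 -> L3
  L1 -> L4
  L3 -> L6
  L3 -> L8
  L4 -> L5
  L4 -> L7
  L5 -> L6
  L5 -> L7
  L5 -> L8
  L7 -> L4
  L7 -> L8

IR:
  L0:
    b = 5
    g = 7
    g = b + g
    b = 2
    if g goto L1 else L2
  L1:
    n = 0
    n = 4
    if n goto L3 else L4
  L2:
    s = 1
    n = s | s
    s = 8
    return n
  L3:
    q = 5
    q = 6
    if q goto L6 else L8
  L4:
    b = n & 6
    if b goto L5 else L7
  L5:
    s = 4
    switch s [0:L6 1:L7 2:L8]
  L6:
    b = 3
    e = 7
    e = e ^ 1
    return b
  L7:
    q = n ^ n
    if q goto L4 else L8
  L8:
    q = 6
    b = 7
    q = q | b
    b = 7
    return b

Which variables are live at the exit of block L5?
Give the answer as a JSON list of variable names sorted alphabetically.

Answer: ["n"]

Derivation:
Block summaries:
  L0: {b,g} / ∅
  L1: {n} / ∅
  L2: {n,s} / ∅
  L3: {q} / ∅
  L4: {b} / {n}
  L5: {s} / ∅
  L6: {b,e} / ∅
  L7: {q} / {n}
  L8: {b,q} / ∅

Liveness:
  L0: in=∅ out=∅
  L1: in=∅ out={n}
  L2: in=∅ out=∅
  L3: in=∅ out=∅
  L4: in={n} out={n}
  L5: in={n} out={n}
  L6: in=∅ out=∅
  L7: in={n} out={n}
  L8: in=∅ out=∅

live-out(L5) = ["n"]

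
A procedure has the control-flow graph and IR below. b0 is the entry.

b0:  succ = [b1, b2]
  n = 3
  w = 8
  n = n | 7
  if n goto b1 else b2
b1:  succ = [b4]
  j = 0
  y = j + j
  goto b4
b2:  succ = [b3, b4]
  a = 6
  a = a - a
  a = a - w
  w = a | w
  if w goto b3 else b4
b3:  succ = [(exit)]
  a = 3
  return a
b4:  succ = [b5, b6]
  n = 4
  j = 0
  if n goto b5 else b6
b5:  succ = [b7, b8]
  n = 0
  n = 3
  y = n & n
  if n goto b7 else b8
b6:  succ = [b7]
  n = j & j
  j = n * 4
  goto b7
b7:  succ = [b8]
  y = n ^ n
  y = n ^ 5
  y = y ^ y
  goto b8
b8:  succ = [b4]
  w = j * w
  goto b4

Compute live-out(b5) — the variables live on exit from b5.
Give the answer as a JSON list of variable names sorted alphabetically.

Answer: ["j", "n", "w"]

Derivation:
def/use:
  b0 def {n,w} use ∅
  b1 def {j,y} use ∅
  b2 def {a,w} use {w}
  b3 def {a} use ∅
  b4 def {j,n} use ∅
  b5 def {n,y} use ∅
  b6 def {j,n} use {j}
  b7 def {y} use {n}
  b8 def {w} use {j,w}

Liveness:
  b0 li=∅ lo={w}
  b1 li={w} lo={w}
  b2 li={w} lo={w}
  b3 li=∅ lo=∅
  b4 li={w} lo={j,w}
  b5 li={j,w} lo={j,n,w}
  b6 li={j,w} lo={j,n,w}
  b7 li={j,n,w} lo={j,w}
  b8 li={j,w} lo={w}

live-out(b5) = ["j", "n", "w"]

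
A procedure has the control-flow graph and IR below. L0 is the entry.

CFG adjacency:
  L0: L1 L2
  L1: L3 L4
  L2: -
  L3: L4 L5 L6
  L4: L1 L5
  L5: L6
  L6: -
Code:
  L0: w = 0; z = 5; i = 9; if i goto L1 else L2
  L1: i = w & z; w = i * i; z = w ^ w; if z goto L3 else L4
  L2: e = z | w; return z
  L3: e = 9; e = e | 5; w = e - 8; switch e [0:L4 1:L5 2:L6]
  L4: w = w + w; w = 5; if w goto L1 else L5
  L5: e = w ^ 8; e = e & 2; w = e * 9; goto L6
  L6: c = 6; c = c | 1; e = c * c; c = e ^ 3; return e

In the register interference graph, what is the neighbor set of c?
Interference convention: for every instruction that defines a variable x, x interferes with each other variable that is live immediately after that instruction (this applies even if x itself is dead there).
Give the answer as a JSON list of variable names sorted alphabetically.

Block summaries:
  L0: {i,w,z} / ∅
  L1: {i,w,z} / {w,z}
  L2: {e} / {w,z}
  L3: {e,w} / ∅
  L4: {w} / {w}
  L5: {e,w} / {w}
  L6: {c,e} / ∅

Live sets:
  live L0: ∅→{w,z}
  live L1: {w,z}→{w,z}
  live L2: {w,z}→∅
  live L3: {z}→{w,z}
  live L4: {w,z}→{w,z}
  live L5: {w}→∅
  live L6: ∅→∅

Interfere edges:
  c↔{e}
  e↔{c,w,z}
  i↔{w,z}
  w↔{e,i,z}
  z↔{e,i,w}

N(c) = ["e"]

Answer: ["e"]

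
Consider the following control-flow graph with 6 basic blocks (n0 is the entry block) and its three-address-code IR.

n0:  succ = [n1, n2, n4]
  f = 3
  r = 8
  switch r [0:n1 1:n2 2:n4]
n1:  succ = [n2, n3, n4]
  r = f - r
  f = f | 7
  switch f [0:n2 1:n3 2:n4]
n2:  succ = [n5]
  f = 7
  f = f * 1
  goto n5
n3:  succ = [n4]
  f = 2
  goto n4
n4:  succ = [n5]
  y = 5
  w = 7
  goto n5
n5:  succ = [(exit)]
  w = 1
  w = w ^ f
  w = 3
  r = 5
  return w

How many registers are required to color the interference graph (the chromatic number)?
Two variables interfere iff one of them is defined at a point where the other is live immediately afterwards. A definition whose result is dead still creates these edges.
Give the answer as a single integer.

Per-block:
  n0 def {f,r} use ∅
  n1 def {f,r} use {f,r}
  n2 def {f} use ∅
  n3 def {f} use ∅
  n4 def {w,y} use ∅
  n5 def {r,w} use {f}

Backward fixpoint:
  live n0: ∅→{f,r}
  live n1: {f,r}→{f}
  live n2: ∅→{f}
  live n3: ∅→{f}
  live n4: {f}→{f}
  live n5: {f}→∅

Interfere edges:
  f↔{r,w,y}
  r↔{f,w}
  w↔{f,r}
  y↔{f}

Chromatic number:
  clique {f,r,w} ⇒ need ≥ 3
  3-colouring: R0={f}  R1={r,y}  R2={w}
  χ = 3

Answer: 3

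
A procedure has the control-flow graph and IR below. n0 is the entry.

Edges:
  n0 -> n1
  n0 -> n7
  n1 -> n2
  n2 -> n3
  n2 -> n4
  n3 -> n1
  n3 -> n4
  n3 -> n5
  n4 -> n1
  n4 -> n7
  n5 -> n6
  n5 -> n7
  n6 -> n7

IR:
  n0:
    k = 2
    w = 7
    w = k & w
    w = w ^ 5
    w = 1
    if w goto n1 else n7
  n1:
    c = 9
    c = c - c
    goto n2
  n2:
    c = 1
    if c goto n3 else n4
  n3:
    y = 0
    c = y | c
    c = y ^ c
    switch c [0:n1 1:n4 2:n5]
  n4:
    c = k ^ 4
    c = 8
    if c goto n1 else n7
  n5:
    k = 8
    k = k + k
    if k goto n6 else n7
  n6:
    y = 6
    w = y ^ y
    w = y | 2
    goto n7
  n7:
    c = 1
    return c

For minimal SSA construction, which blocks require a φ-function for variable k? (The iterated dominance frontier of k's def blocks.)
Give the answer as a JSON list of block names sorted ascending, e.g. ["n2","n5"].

idom tree: n1←n0 n2←n1 n3←n2 n4←n2 n5←n3 n6←n5 n7←n0
Dom∩ at merges:
  n1: preds {n0,n3,n4}: {n0} ∩ {n0,n1,n2,n3} ∩ {n0,n1,n2,n4} = {n0}; idom=n0
  n4: preds {n2,n3}: {n0,n1,n2} ∩ {n0,n1,n2,n3} = {n0,n1,n2}; idom=n2
  n7: preds {n0,n4,n5,n6}: {n0} ∩ {n0,n1,n2,n4} ∩ {n0,n1,n2,n3,n5} ∩ {n0,n1,n2,n3,n5,n6} = {n0}; idom=n0

DF derivation:
  join n1 pred n0: · stop@n0
  join n1 pred n3: n3→n2→n1 stop@n0
  join n1 pred n4: n4→n2→n1 stop@n0
  join n4 pred n2: · stop@n2
  join n4 pred n3: n3 stop@n2
  join n7 pred n0: · stop@n0
  join n7 pred n4: n4→n2→n1 stop@n0
  join n7 pred n5: n5→n3→n2→n1 stop@n0
  join n7 pred n6: n6→n5→n3→n2→n1 stop@n0
  DF(n0)=∅
  DF(n1)={n1,n7}
  DF(n2)={n1,n7}
  DF(n3)={n1,n4,n7}
  DF(n4)={n1,n7}
  DF(n5)={n7}
  DF(n6)={n7}
  DF(n7)=∅

φ for k: defs {n0,n5}
  DF⁺ = {n7}

Answer: ["n7"]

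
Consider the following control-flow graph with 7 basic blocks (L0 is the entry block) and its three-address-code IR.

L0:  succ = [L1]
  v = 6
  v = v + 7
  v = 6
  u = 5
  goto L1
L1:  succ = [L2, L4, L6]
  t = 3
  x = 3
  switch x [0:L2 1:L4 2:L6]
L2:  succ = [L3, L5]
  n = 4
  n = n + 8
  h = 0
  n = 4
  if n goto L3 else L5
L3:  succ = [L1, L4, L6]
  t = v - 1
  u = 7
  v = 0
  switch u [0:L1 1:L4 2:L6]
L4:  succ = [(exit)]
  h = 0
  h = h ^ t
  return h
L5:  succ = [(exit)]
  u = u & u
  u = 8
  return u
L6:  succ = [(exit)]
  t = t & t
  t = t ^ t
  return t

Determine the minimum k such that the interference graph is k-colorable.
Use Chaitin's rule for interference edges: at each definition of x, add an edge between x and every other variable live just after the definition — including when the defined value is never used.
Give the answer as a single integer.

Answer: 4

Working:
def/use:
  L0: {u,v} / ∅
  L1: {t,x} / ∅
  L2: {h,n} / ∅
  L3: {t,u,v} / {v}
  L4: {h} / {t}
  L5: {u} / {u}
  L6: {t} / {t}

Backward fixpoint:
  L0: in=∅ out={u,v}
  L1: in={u,v} out={t,u,v}
  L2: in={u,v} out={u,v}
  L3: in={v} out={t,u,v}
  L4: in={t} out=∅
  L5: in={u} out=∅
  L6: in={t} out=∅

Conflict graph:
  h↔{t,u,v}
  n↔{u,v}
  t↔{h,u,v,x}
  u↔{h,n,t,v,x}
  v↔{h,n,t,u,x}
  x↔{t,u,v}

Registers:
  {h,t,u,v} pairwise interfere (4-clique) ⇒ χ ≥ 4
  4-colouring: R0={u}  R1={v}  R2={n,t}  R3={h,x}
  χ = 4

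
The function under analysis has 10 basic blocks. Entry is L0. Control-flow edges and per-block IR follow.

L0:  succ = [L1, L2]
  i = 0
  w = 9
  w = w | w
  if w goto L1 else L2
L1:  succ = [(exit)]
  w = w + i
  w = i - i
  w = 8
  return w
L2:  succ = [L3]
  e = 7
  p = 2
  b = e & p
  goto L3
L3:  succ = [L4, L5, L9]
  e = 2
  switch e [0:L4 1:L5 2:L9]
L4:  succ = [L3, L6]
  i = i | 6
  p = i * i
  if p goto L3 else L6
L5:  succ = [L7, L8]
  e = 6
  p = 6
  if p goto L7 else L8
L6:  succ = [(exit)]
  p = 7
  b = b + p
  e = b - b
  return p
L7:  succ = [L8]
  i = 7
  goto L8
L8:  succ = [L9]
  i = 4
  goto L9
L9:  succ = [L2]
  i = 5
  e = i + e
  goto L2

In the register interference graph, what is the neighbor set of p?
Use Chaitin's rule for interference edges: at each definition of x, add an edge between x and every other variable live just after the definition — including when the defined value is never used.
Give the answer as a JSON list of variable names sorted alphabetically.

def/use:
  L0: {i,w} / ∅
  L1: {w} / {i,w}
  L2: {b,e,p} / ∅
  L3: {e} / ∅
  L4: {i,p} / {i}
  L5: {e,p} / ∅
  L6: {b,e,p} / {b}
  L7: {i} / ∅
  L8: {i} / ∅
  L9: {e,i} / {e}

Live sets:
  live L0: ∅→{i,w}
  live L1: {i,w}→∅
  live L2: {i}→{b,i}
  live L3: {b,i}→{b,e,i}
  live L4: {b,i}→{b,i}
  live L5: ∅→{e}
  live L6: {b}→∅
  live L7: {e}→{e}
  live L8: {e}→{e}
  live L9: {e}→{i}

Interfere edges:
  b↔{e,i,p}
  e↔{b,i,p}
  i↔{b,e,p,w}
  p↔{b,e,i}
  w↔{i}

N(p) = ["b", "e", "i"]

Answer: ["b", "e", "i"]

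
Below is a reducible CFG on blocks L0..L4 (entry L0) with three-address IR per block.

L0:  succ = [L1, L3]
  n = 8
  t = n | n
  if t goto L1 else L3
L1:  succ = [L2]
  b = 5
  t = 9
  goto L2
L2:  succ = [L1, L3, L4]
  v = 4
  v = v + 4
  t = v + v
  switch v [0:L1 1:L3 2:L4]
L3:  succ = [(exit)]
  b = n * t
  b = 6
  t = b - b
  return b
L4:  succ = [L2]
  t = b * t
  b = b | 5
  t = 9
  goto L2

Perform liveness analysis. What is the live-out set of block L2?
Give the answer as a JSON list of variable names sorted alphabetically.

Block summaries:
  L0: {n,t} / ∅
  L1: {b,t} / ∅
  L2: {t,v} / ∅
  L3: {b,t} / {n,t}
  L4: {b,t} / {b,t}

Liveness:
  L0 li=∅ lo={n,t}
  L1 li={n} lo={b,n}
  L2 li={b,n} lo={b,n,t}
  L3 li={n,t} lo=∅
  L4 li={b,n,t} lo={b,n}

live-out(L2) = ["b", "n", "t"]

Answer: ["b", "n", "t"]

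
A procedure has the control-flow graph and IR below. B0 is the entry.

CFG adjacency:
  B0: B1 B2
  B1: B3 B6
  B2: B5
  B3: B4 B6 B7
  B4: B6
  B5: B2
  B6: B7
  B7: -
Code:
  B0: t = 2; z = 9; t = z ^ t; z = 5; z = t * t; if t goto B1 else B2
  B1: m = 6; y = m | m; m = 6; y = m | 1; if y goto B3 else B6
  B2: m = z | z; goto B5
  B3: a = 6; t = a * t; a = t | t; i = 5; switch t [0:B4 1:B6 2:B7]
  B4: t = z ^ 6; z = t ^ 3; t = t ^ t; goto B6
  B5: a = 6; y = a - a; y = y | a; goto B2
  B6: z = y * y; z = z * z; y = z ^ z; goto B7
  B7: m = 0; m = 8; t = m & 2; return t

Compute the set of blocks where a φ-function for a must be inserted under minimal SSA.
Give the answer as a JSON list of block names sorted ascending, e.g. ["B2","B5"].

idom tree: B1←B0 B2←B0 B3←B1 B4←B3 B5←B2 B6←B1 B7←B1
Dom∩ at merges:
  B2: preds {B0,B5}: {B0} ∩ {B0,B2,B5} = {B0}; idom=B0
  B6: preds {B1,B3,B4}: {B0,B1} ∩ {B0,B1,B3} ∩ {B0,B1,B3,B4} = {B0,B1}; idom=B1
  B7: preds {B3,B6}: {B0,B1,B3} ∩ {B0,B1,B6} = {B0,B1}; idom=B1

DF walk-up:
  B2←B0: walk · to B0
  B2←B5: walk B5→B2 to B0
  B6←B1: walk · to B1
  B6←B3: walk B3 to B1
  B6←B4: walk B4→B3 to B1
  B7←B3: walk B3 to B1
  B7←B6: walk B6 to B1
  DF(B0)=∅
  DF(B1)=∅
  DF(B2)={B2}
  DF(B3)={B6,B7}
  DF(B4)={B6}
  DF(B5)={B2}
  DF(B6)={B7}
  DF(B7)=∅

φ for a: defs {B3,B5}
  DF⁺ = {B2,B6,B7}

Answer: ["B2", "B6", "B7"]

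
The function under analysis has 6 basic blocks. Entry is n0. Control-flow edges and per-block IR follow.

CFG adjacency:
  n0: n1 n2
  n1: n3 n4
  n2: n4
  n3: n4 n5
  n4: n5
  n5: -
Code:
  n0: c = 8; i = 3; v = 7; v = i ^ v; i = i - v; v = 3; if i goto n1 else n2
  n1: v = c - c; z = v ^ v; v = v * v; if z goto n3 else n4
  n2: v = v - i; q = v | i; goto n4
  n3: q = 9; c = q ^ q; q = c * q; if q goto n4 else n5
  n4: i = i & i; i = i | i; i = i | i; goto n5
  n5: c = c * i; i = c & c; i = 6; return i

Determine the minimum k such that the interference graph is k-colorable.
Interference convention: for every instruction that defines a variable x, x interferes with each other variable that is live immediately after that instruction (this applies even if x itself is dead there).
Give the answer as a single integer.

Block summaries:
  n0: def={c,i,v} ue=∅
  n1: def={v,z} ue={c}
  n2: def={q,v} ue={i,v}
  n3: def={c,q} ue=∅
  n4: def={i} ue={i}
  n5: def={c,i} ue={c,i}

Backward fixpoint:
  live n0: ∅→{c,i,v}
  live n1: {c,i}→{c,i}
  live n2: {c,i,v}→{c,i}
  live n3: {i}→{c,i}
  live n4: {c,i}→{c,i}
  live n5: {c,i}→∅

Conflict graph:
  c↔{i,q,v,z}
  i↔{c,q,v,z}
  q↔{c,i}
  v↔{c,i,z}
  z↔{c,i,v}

Chromatic number:
  clique {c,i,v,z} ⇒ need ≥ 4
  assign c→R0 i→R1 q→R2 v→R2 z→R3 — no edge inside a register ⇒ χ ≤ 4
  χ = 4

Answer: 4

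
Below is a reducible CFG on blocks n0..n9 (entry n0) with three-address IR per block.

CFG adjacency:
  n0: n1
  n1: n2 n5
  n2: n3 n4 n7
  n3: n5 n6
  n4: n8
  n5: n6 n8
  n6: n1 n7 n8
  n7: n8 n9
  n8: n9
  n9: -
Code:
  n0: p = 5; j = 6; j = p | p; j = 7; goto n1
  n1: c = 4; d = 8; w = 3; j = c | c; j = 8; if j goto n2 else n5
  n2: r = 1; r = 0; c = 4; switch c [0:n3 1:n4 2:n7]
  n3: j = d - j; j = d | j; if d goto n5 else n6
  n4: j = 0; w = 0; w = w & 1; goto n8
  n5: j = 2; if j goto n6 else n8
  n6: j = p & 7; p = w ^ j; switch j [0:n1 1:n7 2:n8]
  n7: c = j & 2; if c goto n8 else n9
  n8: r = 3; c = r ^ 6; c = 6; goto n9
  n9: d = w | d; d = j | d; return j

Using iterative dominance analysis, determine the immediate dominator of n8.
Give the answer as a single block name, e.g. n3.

idom tree: n1←n0 n2←n1 n3←n2 n4←n2 n5←n1 n6←n1 n7←n1 n8←n1 n9←n1
Dom at joins:
  n1: preds {n0,n6}: {n0} ∩ {n0,n1,n6} = {n0}; idom=n0
  n5: preds {n1,n3}: {n0,n1} ∩ {n0,n1,n2,n3} = {n0,n1}; idom=n1
  n6: preds {n3,n5}: {n0,n1,n2,n3} ∩ {n0,n1,n5} = {n0,n1}; idom=n1
  n7: preds {n2,n6}: {n0,n1,n2} ∩ {n0,n1,n6} = {n0,n1}; idom=n1
  n8: preds {n4,n5,n6,n7}: {n0,n1,n2,n4} ∩ {n0,n1,n5} ∩ {n0,n1,n6} ∩ {n0,n1,n7} = {n0,n1}; idom=n1
  n9: preds {n7,n8}: {n0,n1,n7} ∩ {n0,n1,n8} = {n0,n1}; idom=n1

idom(n8) = n1

Answer: n1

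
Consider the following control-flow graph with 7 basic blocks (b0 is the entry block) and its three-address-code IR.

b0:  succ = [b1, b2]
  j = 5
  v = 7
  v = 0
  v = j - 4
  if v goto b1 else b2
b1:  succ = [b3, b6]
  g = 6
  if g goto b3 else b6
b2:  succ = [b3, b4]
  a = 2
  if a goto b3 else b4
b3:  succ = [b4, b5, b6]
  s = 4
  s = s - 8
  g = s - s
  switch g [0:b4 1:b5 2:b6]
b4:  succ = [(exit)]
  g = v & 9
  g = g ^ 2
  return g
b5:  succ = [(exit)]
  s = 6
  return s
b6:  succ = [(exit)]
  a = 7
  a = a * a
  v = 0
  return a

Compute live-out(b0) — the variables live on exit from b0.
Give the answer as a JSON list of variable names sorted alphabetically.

Answer: ["v"]

Analysis:
Per-block:
  b0: def={j,v} ue=∅
  b1: def={g} ue=∅
  b2: def={a} ue=∅
  b3: def={g,s} ue=∅
  b4: def={g} ue={v}
  b5: def={s} ue=∅
  b6: def={a,v} ue=∅

Backward fixpoint:
  b0: in=∅ out={v}
  b1: in={v} out={v}
  b2: in={v} out={v}
  b3: in={v} out={v}
  b4: in={v} out=∅
  b5: in=∅ out=∅
  b6: in=∅ out=∅

live-out(b0) = ["v"]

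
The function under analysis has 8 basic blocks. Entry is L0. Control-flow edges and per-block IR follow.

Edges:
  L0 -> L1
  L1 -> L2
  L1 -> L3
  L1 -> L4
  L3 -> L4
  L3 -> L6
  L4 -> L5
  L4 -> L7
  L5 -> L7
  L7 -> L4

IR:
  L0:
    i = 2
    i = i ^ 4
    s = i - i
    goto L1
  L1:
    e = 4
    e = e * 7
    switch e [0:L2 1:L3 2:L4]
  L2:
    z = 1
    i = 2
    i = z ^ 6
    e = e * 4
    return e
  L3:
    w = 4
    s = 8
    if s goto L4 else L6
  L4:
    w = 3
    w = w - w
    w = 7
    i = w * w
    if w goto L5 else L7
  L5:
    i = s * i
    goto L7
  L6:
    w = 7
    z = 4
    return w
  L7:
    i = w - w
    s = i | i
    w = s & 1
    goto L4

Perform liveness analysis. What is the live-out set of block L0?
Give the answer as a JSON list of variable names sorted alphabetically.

Block summaries:
  L0 def {i,s} use ∅
  L1 def {e} use ∅
  L2 def {e,i,z} use {e}
  L3 def {s,w} use ∅
  L4 def {i,w} use ∅
  L5 def {i} use {i,s}
  L6 def {w,z} use ∅
  L7 def {i,s,w} use {w}

Backward fixpoint:
  L0 li=∅ lo={s}
  L1 li={s} lo={e,s}
  L2 li={e} lo=∅
  L3 li=∅ lo={s}
  L4 li={s} lo={i,s,w}
  L5 li={i,s,w} lo={w}
  L6 li=∅ lo=∅
  L7 li={w} lo={s}

live-out(L0) = ["s"]

Answer: ["s"]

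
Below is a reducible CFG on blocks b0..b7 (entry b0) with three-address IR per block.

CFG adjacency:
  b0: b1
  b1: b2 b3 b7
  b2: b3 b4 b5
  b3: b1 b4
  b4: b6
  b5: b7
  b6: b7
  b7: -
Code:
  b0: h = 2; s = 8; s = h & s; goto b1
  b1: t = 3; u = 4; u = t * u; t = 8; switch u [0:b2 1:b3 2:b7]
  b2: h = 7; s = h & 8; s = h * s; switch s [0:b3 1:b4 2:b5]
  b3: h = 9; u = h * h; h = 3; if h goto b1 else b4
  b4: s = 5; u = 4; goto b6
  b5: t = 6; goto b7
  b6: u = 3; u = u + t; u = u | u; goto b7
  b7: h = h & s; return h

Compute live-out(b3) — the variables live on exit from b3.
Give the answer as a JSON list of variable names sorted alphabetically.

Block summaries:
  b0 def {h,s} use ∅
  b1 def {t,u} use ∅
  b2 def {h,s} use ∅
  b3 def {h,u} use ∅
  b4 def {s,u} use ∅
  b5 def {t} use ∅
  b6 def {u} use {t}
  b7 def {h} use {h,s}

Backward fixpoint:
  live b0: ∅→{h,s}
  live b1: {h,s}→{h,s,t}
  live b2: {t}→{h,s,t}
  live b3: {s,t}→{h,s,t}
  live b4: {h,t}→{h,s,t}
  live b5: {h,s}→{h,s}
  live b6: {h,s,t}→{h,s}
  live b7: {h,s}→∅

live-out(b3) = ["h", "s", "t"]

Answer: ["h", "s", "t"]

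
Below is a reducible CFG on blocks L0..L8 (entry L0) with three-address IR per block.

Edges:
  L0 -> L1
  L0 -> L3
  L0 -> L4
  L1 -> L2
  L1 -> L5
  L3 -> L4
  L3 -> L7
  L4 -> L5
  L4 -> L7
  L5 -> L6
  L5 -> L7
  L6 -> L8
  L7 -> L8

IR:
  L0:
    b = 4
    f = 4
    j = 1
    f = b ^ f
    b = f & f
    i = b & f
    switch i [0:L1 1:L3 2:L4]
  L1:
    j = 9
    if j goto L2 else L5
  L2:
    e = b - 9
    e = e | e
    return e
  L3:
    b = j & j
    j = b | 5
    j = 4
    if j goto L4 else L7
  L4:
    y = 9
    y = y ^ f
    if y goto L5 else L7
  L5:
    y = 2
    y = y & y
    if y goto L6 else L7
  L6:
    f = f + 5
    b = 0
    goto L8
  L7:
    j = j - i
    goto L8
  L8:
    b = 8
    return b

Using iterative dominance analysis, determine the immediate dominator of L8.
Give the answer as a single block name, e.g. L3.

Answer: L0

Working:
idom tree: L1←L0 L2←L1 L3←L0 L4←L0 L5←L0 L6←L5 L7←L0 L8←L0
Join-block Dom:
  L4: preds {L0,L3}: {L0} ∩ {L0,L3} = {L0}; idom=L0
  L5: preds {L1,L4}: {L0,L1} ∩ {L0,L4} = {L0}; idom=L0
  L7: preds {L3,L4,L5}: {L0,L3} ∩ {L0,L4} ∩ {L0,L5} = {L0}; idom=L0
  L8: preds {L6,L7}: {L0,L5,L6} ∩ {L0,L7} = {L0}; idom=L0

idom(L8) = L0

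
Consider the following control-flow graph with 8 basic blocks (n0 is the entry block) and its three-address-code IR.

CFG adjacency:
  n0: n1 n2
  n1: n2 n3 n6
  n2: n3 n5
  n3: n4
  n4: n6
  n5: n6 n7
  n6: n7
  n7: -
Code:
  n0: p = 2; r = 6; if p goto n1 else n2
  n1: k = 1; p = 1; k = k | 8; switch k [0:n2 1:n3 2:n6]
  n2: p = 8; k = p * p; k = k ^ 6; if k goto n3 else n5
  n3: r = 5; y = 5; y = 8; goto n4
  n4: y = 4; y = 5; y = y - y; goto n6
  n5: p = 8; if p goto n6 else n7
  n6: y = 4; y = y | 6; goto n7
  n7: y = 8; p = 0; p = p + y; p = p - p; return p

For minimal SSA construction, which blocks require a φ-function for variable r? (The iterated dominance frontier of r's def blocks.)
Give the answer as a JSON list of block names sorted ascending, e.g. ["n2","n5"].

Answer: ["n6", "n7"]

Analysis:
idom tree: n1←n0 n2←n0 n3←n0 n4←n3 n5←n2 n6←n0 n7←n0
Dom∩ at merges:
  n2: preds {n0,n1}: {n0} ∩ {n0,n1} = {n0}; idom=n0
  n3: preds {n1,n2}: {n0,n1} ∩ {n0,n2} = {n0}; idom=n0
  n6: preds {n1,n4,n5}: {n0,n1} ∩ {n0,n3,n4} ∩ {n0,n2,n5} = {n0}; idom=n0
  n7: preds {n5,n6}: {n0,n2,n5} ∩ {n0,n6} = {n0}; idom=n0

DF walk-up:
  join n2 pred n0: · stop@n0
  join n2 pred n1: n1 stop@n0
  join n3 pred n1: n1 stop@n0
  join n3 pred n2: n2 stop@n0
  join n6 pred n1: n1 stop@n0
  join n6 pred n4: n4→n3 stop@n0
  join n6 pred n5: n5→n2 stop@n0
  join n7 pred n5: n5→n2 stop@n0
  join n7 pred n6: n6 stop@n0
  n0: DF=∅
  n1: DF={n2,n3,n6}
  n2: DF={n3,n6,n7}
  n3: DF={n6}
  n4: DF={n6}
  n5: DF={n6,n7}
  n6: DF={n7}
  n7: DF=∅

φ for r: defs {n0,n3}
  DF⁺ = {n6,n7}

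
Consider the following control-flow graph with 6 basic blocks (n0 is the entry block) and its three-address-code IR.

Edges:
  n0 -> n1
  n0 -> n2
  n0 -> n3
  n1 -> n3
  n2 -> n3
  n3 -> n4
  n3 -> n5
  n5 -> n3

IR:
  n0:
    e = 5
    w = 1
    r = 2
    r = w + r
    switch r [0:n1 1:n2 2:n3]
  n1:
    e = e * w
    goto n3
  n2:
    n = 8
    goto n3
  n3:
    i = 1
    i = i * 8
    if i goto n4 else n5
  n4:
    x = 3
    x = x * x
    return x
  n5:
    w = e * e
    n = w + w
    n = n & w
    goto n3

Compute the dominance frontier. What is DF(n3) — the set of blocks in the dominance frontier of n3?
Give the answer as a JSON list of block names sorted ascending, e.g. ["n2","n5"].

Answer: ["n3"]

Working:
idom tree: n1←n0 n2←n0 n3←n0 n4←n3 n5←n3
Dom at joins:
  n3: preds {n0,n1,n2,n5}: {n0} ∩ {n0,n1} ∩ {n0,n2} ∩ {n0,n3,n5} = {n0}; idom=n0

DF derivation:
  n3←n0: walk · to n0
  n3←n1: walk n1 to n0
  n3←n2: walk n2 to n0
  n3←n5: walk n5→n3 to n0
  DF(n0)=∅
  DF(n1)={n3}
  DF(n2)={n3}
  DF(n3)={n3}
  DF(n4)=∅
  DF(n5)={n3}

DF(n3) = ["n3"]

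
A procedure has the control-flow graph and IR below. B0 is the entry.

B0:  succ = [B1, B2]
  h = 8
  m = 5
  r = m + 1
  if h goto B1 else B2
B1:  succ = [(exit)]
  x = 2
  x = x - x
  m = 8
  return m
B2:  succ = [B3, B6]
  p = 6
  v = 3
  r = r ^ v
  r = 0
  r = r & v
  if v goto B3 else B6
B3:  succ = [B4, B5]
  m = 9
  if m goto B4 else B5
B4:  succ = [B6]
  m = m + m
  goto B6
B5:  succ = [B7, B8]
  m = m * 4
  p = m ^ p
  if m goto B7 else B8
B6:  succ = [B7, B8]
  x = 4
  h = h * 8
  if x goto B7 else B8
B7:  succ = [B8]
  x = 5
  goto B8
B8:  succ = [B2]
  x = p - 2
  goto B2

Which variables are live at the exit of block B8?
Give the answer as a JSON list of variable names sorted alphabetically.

Answer: ["h", "r"]

Derivation:
Block summaries:
  B0 def {h,m,r} use ∅
  B1 def {m,x} use ∅
  B2 def {p,r,v} use {r}
  B3 def {m} use ∅
  B4 def {m} use {m}
  B5 def {m,p} use {m,p}
  B6 def {h,x} use {h}
  B7 def {x} use ∅
  B8 def {x} use {p}

Backward fixpoint:
  B0: in=∅ out={h,r}
  B1: in=∅ out=∅
  B2: in={h,r} out={h,p,r}
  B3: in={h,p,r} out={h,m,p,r}
  B4: in={h,m,p,r} out={h,p,r}
  B5: in={h,m,p,r} out={h,p,r}
  B6: in={h,p,r} out={h,p,r}
  B7: in={h,p,r} out={h,p,r}
  B8: in={h,p,r} out={h,r}

live-out(B8) = ["h", "r"]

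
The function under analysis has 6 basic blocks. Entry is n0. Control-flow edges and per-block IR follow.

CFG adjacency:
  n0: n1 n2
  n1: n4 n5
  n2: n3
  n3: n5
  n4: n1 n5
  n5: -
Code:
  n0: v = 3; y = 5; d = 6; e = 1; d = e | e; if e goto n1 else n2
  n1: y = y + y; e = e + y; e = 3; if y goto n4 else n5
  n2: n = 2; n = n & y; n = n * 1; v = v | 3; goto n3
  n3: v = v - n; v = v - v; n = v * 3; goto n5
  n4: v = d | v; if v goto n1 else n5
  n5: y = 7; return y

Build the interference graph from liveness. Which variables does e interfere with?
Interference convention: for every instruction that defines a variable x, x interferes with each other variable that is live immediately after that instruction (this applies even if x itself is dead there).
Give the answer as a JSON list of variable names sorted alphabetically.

Per-block:
  n0: def={d,e,v,y} ue=∅
  n1: def={e,y} ue={e,y}
  n2: def={n,v} ue={v,y}
  n3: def={n,v} ue={n,v}
  n4: def={v} ue={d,v}
  n5: def={y} ue=∅

Live sets:
  n0 li=∅ lo={d,e,v,y}
  n1 li={d,e,v,y} lo={d,e,v,y}
  n2 li={v,y} lo={n,v}
  n3 li={n,v} lo=∅
  n4 li={d,e,v,y} lo={d,e,v,y}
  n5 li=∅ lo=∅

Interfere edges:
  d: {e,v,y}
  e: {d,v,y}
  n: {v,y}
  v: {d,e,n,y}
  y: {d,e,n,v}

N(e) = ["d", "v", "y"]

Answer: ["d", "v", "y"]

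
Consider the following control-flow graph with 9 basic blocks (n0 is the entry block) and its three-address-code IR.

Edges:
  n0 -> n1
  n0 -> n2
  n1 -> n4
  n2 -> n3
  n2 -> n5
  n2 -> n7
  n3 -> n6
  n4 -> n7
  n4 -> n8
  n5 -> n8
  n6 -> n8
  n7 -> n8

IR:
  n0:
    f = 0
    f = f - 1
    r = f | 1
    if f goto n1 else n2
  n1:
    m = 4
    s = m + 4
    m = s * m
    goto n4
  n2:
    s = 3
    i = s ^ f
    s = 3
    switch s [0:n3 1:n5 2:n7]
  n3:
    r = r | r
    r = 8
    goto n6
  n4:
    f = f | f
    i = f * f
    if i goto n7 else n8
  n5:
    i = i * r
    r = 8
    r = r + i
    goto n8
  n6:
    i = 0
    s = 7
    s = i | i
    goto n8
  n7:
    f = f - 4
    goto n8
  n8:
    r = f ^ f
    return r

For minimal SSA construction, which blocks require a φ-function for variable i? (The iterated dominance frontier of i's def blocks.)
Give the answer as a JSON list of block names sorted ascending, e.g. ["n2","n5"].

idom tree: n1←n0 n2←n0 n3←n2 n4←n1 n5←n2 n6←n3 n7←n0 n8←n0
Dom at joins:
  n7: preds {n2,n4}: {n0,n2} ∩ {n0,n1,n4} = {n0}; idom=n0
  n8: preds {n4,n5,n6,n7}: {n0,n1,n4} ∩ {n0,n2,n5} ∩ {n0,n2,n3,n6} ∩ {n0,n7} = {n0}; idom=n0

DF derivation:
  join n7 pred n2: n2 stop@n0
  join n7 pred n4: n4→n1 stop@n0
  join n8 pred n4: n4→n1 stop@n0
  join n8 pred n5: n5→n2 stop@n0
  join n8 pred n6: n6→n3→n2 stop@n0
  join n8 pred n7: n7 stop@n0
  n0 → ∅
  n1 → {n7,n8}
  n2 → {n7,n8}
  n3 → {n8}
  n4 → {n7,n8}
  n5 → {n8}
  n6 → {n8}
  n7 → {n8}
  n8 → ∅

φ for i: defs {n2,n4,n5,n6}
  DF⁺ = {n7,n8}

Answer: ["n7", "n8"]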